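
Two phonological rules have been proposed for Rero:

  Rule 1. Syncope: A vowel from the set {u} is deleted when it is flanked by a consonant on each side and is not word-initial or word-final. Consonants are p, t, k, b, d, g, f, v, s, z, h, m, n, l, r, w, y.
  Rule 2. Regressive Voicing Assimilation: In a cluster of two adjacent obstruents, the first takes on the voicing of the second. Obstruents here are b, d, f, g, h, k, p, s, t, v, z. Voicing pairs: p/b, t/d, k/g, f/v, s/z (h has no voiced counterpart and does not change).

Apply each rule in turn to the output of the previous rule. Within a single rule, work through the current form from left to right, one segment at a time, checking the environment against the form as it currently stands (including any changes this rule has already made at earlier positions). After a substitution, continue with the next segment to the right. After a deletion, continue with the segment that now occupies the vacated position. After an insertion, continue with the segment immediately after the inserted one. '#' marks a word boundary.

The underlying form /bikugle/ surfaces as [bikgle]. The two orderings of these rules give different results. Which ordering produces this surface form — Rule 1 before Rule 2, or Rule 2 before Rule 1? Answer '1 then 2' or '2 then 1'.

Order 1 then 2:
  1 Syncope: [bikugle] → [bikgle]
  2 Regressive Voicing Assimilation: [bikgle] → [biggle]
  result: [biggle]
Order 2 then 1:
  2 Regressive Voicing Assimilation: no change — [bikugle]
  1 Syncope: [bikugle] → [bikgle]
  result: [bikgle]

2 then 1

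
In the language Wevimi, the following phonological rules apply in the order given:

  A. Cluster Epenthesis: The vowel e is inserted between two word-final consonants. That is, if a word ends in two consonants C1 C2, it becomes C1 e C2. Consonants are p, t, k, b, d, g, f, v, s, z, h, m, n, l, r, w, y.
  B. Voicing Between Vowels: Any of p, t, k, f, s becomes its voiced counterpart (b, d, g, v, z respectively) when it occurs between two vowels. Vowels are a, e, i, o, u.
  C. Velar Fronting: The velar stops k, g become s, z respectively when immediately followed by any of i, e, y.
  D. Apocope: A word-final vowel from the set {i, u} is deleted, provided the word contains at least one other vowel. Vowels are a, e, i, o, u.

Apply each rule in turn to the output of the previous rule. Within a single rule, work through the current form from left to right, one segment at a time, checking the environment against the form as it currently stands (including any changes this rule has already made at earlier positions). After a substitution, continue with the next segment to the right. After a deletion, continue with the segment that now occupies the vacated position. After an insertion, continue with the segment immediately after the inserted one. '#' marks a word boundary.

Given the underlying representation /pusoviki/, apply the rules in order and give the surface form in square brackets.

A Cluster Epenthesis: no change — [pusoviki]
B Voicing Between Vowels: [pusoviki] → [puzovigi]
C Velar Fronting: [puzovigi] → [puzovizi]
D Apocope: [puzovizi] → [puzoviz]

[puzoviz]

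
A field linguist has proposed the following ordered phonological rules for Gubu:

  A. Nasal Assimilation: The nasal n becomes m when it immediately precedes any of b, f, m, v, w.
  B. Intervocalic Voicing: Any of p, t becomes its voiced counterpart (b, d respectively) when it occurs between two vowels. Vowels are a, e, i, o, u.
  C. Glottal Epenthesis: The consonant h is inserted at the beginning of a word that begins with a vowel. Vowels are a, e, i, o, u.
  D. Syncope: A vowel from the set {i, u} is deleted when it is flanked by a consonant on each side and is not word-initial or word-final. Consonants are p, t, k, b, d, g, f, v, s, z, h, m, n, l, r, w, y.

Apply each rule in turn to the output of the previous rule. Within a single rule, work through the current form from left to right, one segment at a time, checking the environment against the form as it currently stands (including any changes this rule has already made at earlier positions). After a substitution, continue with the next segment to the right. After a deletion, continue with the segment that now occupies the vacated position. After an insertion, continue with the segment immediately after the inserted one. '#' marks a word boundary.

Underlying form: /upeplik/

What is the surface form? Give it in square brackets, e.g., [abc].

[hbeplk]

A Nasal Assimilation: no change — [upeplik]
B Intervocalic Voicing: [upeplik] → [ubeplik]
C Glottal Epenthesis: [ubeplik] → [hubeplik]
D Syncope: [hubeplik] → [hbeplk]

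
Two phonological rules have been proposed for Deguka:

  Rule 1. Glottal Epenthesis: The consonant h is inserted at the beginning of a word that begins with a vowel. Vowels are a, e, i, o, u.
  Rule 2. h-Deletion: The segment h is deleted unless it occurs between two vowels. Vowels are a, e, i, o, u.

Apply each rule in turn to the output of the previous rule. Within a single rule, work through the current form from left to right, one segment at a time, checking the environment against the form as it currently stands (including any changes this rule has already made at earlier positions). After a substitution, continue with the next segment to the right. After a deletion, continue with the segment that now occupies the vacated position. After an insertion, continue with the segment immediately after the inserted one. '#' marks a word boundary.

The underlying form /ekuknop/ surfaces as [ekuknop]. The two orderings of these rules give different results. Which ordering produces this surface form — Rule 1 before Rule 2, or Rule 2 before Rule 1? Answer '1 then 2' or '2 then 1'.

1 then 2

Order 1 then 2:
  1 Glottal Epenthesis: [ekuknop] → [hekuknop]
  2 h-Deletion: [hekuknop] → [ekuknop]
  result: [ekuknop]
Order 2 then 1:
  2 h-Deletion: no change — [ekuknop]
  1 Glottal Epenthesis: [ekuknop] → [hekuknop]
  result: [hekuknop]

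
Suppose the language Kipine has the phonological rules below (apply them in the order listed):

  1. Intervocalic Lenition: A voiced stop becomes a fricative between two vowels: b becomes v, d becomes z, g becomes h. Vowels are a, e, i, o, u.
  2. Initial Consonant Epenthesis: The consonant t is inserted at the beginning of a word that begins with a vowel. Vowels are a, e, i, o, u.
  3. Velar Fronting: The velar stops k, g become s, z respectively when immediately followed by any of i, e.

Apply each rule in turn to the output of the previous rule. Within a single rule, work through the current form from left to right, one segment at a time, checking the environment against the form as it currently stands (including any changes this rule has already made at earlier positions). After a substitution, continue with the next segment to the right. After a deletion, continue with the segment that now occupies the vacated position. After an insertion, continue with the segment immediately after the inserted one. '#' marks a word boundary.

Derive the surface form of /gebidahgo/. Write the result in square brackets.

[zevizahgo]

1 Intervocalic Lenition: [gebidahgo] → [gevizahgo]
2 Initial Consonant Epenthesis: no change — [gevizahgo]
3 Velar Fronting: [gevizahgo] → [zevizahgo]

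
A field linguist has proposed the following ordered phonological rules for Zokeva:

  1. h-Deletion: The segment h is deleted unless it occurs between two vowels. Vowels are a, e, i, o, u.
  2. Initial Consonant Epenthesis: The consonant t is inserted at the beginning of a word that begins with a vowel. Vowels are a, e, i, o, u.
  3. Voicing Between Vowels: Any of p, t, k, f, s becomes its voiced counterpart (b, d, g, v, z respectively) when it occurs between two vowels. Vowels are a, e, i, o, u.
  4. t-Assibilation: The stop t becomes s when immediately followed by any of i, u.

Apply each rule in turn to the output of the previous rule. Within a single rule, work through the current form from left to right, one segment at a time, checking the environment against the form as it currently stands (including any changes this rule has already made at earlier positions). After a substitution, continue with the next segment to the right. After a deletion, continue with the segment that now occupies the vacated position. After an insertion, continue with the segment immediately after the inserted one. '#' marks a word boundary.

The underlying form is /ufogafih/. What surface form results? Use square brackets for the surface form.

1 h-Deletion: [ufogafih] → [ufogafi]
2 Initial Consonant Epenthesis: [ufogafi] → [tufogafi]
3 Voicing Between Vowels: [tufogafi] → [tuvogavi]
4 t-Assibilation: [tuvogavi] → [suvogavi]

[suvogavi]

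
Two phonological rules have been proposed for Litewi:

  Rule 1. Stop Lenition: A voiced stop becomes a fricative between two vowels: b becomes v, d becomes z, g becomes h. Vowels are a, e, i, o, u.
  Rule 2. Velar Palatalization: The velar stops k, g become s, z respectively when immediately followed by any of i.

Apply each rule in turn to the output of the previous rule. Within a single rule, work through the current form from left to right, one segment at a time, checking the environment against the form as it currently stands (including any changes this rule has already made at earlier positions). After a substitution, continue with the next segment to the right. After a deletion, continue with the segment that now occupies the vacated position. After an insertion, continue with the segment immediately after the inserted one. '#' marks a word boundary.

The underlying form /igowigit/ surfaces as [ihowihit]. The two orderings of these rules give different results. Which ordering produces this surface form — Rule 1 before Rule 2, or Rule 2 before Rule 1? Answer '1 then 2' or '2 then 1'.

Order 1 then 2:
  1 Stop Lenition: [igowigit] → [ihowihit]
  2 Velar Palatalization: no change — [ihowihit]
  result: [ihowihit]
Order 2 then 1:
  2 Velar Palatalization: [igowigit] → [igowizit]
  1 Stop Lenition: [igowizit] → [ihowizit]
  result: [ihowizit]

1 then 2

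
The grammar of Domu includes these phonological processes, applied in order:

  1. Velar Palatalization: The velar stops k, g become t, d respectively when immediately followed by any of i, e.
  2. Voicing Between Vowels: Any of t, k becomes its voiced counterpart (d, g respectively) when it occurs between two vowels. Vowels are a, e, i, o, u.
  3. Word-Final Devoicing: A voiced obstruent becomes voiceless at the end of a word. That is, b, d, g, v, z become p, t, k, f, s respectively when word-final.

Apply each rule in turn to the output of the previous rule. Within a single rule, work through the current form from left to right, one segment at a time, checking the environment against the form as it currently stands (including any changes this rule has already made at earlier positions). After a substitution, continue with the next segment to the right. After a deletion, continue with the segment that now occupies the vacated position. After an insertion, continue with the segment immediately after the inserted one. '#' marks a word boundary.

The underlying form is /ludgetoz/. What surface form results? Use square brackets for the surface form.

1 Velar Palatalization: [ludgetoz] → [luddetoz]
2 Voicing Between Vowels: [luddetoz] → [luddedoz]
3 Word-Final Devoicing: [luddedoz] → [luddedos]

[luddedos]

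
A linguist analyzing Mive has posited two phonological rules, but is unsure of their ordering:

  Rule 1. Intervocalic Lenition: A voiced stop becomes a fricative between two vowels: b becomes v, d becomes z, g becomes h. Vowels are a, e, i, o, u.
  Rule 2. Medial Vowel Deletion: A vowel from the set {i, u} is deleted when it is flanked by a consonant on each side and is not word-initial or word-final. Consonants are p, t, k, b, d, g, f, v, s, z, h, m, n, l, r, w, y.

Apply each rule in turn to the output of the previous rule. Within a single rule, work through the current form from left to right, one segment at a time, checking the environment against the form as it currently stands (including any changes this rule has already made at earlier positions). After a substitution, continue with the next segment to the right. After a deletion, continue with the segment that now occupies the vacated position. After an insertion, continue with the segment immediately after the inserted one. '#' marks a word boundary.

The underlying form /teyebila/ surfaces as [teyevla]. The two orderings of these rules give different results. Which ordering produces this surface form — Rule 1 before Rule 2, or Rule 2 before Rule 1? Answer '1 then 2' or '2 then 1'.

Order 1 then 2:
  1 Intervocalic Lenition: [teyebila] → [teyevila]
  2 Medial Vowel Deletion: [teyevila] → [teyevla]
  result: [teyevla]
Order 2 then 1:
  2 Medial Vowel Deletion: [teyebila] → [teyebla]
  1 Intervocalic Lenition: no change — [teyebla]
  result: [teyebla]

1 then 2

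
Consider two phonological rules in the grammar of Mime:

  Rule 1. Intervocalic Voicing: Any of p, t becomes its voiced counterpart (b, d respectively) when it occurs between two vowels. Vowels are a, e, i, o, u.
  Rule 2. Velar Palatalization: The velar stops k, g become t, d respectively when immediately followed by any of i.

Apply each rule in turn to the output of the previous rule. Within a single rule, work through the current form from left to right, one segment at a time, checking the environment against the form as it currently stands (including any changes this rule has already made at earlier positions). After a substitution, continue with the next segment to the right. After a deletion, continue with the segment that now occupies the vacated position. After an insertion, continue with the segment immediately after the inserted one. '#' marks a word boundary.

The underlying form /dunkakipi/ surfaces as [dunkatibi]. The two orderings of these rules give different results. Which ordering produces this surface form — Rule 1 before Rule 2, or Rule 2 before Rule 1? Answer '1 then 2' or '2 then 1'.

1 then 2

Order 1 then 2:
  1 Intervocalic Voicing: [dunkakipi] → [dunkakibi]
  2 Velar Palatalization: [dunkakibi] → [dunkatibi]
  result: [dunkatibi]
Order 2 then 1:
  2 Velar Palatalization: [dunkakipi] → [dunkatipi]
  1 Intervocalic Voicing: [dunkatipi] → [dunkadibi]
  result: [dunkadibi]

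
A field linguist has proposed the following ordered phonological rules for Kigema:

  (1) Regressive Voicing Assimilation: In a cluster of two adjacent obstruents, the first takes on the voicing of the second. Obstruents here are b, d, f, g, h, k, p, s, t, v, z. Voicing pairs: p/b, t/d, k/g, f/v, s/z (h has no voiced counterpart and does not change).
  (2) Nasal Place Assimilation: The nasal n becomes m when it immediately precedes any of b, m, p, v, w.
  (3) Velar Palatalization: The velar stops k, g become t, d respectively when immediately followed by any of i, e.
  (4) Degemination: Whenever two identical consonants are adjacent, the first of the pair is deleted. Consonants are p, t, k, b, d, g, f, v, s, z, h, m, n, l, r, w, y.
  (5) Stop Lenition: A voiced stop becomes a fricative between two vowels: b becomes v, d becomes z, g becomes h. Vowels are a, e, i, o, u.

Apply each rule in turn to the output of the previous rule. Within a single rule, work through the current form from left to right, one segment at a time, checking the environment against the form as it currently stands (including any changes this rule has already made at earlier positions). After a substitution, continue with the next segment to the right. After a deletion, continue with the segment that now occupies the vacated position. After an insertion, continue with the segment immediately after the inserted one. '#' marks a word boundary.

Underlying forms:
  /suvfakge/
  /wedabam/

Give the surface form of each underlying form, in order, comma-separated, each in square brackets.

/suvfakge/:
  (1) Regressive Voicing Assimilation: [suvfakge] → [suffagge]
  (2) Nasal Place Assimilation: no change — [suffagge]
  (3) Velar Palatalization: [suffagge] → [suffagde]
  (4) Degemination: [suffagde] → [sufagde]
  (5) Stop Lenition: no change — [sufagde]
/wedabam/:
  (1) Regressive Voicing Assimilation: no change — [wedabam]
  (2) Nasal Place Assimilation: no change — [wedabam]
  (3) Velar Palatalization: no change — [wedabam]
  (4) Degemination: no change — [wedabam]
  (5) Stop Lenition: [wedabam] → [wezavam]

[sufagde], [wezavam]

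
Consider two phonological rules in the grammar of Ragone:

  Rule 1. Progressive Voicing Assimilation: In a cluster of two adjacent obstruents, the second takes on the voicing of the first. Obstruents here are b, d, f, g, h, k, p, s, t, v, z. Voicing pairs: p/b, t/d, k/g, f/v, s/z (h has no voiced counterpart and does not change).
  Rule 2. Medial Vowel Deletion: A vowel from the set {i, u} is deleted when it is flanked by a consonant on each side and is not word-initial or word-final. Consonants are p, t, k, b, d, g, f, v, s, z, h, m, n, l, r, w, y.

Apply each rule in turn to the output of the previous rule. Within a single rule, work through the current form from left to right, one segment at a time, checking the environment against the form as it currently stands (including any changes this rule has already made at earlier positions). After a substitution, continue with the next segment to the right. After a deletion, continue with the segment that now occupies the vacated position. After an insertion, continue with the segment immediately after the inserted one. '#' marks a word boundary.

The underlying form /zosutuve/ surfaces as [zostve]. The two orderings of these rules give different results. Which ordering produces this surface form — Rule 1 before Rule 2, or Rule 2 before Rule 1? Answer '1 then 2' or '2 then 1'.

1 then 2

Order 1 then 2:
  1 Progressive Voicing Assimilation: no change — [zosutuve]
  2 Medial Vowel Deletion: [zosutuve] → [zostve]
  result: [zostve]
Order 2 then 1:
  2 Medial Vowel Deletion: [zosutuve] → [zostve]
  1 Progressive Voicing Assimilation: [zostve] → [zostfe]
  result: [zostfe]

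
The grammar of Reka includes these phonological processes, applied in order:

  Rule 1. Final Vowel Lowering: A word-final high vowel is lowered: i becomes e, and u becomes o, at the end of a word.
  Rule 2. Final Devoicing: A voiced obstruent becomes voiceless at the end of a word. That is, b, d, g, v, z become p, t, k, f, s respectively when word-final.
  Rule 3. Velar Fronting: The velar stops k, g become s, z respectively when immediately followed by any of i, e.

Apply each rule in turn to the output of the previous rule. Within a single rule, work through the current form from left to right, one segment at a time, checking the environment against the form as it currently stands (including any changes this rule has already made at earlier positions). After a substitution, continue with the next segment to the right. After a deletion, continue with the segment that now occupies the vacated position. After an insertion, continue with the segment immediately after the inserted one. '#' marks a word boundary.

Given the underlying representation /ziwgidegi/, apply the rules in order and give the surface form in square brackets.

[ziwzideze]

Rule 1 Final Vowel Lowering: [ziwgidegi] → [ziwgidege]
Rule 2 Final Devoicing: no change — [ziwgidege]
Rule 3 Velar Fronting: [ziwgidege] → [ziwzideze]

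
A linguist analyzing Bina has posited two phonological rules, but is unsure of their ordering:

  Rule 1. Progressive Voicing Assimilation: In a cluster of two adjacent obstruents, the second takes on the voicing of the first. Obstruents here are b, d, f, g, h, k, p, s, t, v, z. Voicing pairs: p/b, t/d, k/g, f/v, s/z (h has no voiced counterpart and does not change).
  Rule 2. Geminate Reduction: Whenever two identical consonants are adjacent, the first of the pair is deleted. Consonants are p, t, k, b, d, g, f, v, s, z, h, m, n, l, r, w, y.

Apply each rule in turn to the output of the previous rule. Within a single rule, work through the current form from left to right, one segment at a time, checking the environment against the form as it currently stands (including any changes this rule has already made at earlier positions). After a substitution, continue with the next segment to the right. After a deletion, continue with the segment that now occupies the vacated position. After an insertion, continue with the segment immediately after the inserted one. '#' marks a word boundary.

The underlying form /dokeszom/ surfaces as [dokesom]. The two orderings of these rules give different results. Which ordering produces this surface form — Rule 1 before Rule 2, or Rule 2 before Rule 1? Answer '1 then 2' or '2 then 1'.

1 then 2

Order 1 then 2:
  1 Progressive Voicing Assimilation: [dokeszom] → [dokessom]
  2 Geminate Reduction: [dokessom] → [dokesom]
  result: [dokesom]
Order 2 then 1:
  2 Geminate Reduction: no change — [dokeszom]
  1 Progressive Voicing Assimilation: [dokeszom] → [dokessom]
  result: [dokessom]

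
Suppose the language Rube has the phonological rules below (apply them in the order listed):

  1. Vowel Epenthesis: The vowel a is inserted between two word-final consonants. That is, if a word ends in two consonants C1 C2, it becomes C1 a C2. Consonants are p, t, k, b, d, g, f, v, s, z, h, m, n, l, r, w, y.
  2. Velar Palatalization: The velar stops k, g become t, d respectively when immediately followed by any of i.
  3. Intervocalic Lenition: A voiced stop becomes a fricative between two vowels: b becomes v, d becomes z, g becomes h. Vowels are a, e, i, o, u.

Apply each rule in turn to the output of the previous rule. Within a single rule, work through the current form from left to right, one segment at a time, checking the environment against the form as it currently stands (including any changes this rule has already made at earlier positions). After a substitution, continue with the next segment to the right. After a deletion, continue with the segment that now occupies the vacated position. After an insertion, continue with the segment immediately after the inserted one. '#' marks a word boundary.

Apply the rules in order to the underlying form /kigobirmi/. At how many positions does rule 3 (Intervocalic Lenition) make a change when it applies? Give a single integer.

2

1 Vowel Epenthesis: no change — [kigobirmi]
2 Velar Palatalization: [kigobirmi] → [tigobirmi]
3 Intervocalic Lenition: [tigobirmi] → [tihovirmi]
Rule 3 changed 2 position(s).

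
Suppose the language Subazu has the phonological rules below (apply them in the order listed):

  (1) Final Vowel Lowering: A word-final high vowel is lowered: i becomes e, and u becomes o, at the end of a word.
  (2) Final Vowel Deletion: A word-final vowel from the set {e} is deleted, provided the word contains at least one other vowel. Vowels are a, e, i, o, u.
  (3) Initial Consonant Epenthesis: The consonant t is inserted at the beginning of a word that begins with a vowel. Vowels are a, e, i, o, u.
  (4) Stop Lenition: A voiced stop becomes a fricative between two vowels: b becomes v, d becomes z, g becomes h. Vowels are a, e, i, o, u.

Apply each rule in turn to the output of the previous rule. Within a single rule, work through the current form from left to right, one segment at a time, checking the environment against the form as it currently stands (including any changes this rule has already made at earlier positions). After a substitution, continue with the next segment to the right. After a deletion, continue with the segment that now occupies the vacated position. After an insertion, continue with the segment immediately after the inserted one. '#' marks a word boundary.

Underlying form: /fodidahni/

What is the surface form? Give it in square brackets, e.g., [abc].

[fozizahn]

(1) Final Vowel Lowering: [fodidahni] → [fodidahne]
(2) Final Vowel Deletion: [fodidahne] → [fodidahn]
(3) Initial Consonant Epenthesis: no change — [fodidahn]
(4) Stop Lenition: [fodidahn] → [fozizahn]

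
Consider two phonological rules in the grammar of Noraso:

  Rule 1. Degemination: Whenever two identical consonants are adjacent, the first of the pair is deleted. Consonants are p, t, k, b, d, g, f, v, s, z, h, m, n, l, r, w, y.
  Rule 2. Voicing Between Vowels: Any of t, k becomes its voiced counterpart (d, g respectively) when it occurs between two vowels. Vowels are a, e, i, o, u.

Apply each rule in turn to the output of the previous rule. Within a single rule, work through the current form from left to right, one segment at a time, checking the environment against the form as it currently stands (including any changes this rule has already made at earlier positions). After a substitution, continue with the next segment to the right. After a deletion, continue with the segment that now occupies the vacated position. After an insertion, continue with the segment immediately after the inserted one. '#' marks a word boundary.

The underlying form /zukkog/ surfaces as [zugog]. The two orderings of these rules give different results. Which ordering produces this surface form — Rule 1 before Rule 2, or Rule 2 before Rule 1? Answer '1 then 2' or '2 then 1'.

Order 1 then 2:
  1 Degemination: [zukkog] → [zukog]
  2 Voicing Between Vowels: [zukog] → [zugog]
  result: [zugog]
Order 2 then 1:
  2 Voicing Between Vowels: no change — [zukkog]
  1 Degemination: [zukkog] → [zukog]
  result: [zukog]

1 then 2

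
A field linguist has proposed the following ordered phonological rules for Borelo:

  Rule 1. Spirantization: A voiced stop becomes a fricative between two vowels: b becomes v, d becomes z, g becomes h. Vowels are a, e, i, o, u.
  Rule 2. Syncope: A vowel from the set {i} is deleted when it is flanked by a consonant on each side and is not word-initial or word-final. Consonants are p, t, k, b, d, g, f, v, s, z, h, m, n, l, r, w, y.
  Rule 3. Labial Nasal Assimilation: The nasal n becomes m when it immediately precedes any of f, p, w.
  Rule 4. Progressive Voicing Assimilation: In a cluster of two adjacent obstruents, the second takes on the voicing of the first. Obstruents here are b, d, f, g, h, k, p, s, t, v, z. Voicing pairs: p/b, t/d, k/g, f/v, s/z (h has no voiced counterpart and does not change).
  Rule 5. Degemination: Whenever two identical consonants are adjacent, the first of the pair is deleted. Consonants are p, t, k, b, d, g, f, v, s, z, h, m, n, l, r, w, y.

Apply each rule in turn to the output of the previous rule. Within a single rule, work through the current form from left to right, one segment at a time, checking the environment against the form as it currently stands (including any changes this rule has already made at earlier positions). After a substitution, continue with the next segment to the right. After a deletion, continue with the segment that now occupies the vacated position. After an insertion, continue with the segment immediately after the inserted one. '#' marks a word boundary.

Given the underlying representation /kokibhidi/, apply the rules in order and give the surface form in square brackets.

[kokphsi]

Rule 1 Spirantization: [kokibhidi] → [kokibhizi]
Rule 2 Syncope: [kokibhizi] → [kokbhzi]
Rule 3 Labial Nasal Assimilation: no change — [kokbhzi]
Rule 4 Progressive Voicing Assimilation: [kokbhzi] → [kokphsi]
Rule 5 Degemination: no change — [kokphsi]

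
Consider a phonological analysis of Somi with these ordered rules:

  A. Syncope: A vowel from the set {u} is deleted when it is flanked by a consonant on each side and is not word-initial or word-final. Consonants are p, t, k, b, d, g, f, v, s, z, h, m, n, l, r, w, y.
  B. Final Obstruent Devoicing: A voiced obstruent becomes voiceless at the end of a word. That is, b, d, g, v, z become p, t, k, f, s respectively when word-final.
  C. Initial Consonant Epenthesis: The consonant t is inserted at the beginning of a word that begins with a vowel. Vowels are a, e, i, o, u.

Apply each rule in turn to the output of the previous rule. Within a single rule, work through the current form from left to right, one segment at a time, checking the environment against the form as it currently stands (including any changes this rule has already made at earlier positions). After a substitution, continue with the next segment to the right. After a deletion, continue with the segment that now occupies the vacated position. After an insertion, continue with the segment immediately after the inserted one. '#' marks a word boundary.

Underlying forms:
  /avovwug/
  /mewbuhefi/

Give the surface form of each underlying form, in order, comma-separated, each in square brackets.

/avovwug/:
  A Syncope: [avovwug] → [avovwg]
  B Final Obstruent Devoicing: [avovwg] → [avovwk]
  C Initial Consonant Epenthesis: [avovwk] → [tavovwk]
/mewbuhefi/:
  A Syncope: [mewbuhefi] → [mewbhefi]
  B Final Obstruent Devoicing: no change — [mewbhefi]
  C Initial Consonant Epenthesis: no change — [mewbhefi]

[tavovwk], [mewbhefi]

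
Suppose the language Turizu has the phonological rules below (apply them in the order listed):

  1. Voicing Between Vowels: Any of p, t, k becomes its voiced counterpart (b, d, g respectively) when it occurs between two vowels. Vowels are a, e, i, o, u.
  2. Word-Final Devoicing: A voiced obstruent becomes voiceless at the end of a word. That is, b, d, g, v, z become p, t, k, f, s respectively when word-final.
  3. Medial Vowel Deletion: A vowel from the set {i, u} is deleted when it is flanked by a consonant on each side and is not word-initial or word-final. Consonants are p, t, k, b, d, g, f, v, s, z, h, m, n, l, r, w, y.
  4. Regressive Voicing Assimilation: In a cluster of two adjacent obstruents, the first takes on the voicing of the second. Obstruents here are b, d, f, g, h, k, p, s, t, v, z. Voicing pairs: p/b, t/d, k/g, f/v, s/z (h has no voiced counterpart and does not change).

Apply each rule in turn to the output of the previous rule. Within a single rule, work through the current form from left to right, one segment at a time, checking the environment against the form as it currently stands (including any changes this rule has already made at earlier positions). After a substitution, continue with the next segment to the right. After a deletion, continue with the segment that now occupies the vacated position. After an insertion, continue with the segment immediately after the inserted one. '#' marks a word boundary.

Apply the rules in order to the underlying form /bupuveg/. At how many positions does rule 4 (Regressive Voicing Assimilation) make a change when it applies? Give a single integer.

0

1 Voicing Between Vowels: [bupuveg] → [bubuveg]
2 Word-Final Devoicing: [bubuveg] → [bubuvek]
3 Medial Vowel Deletion: [bubuvek] → [bbvek]
4 Regressive Voicing Assimilation: no change — [bbvek]
Rule 4 changed 0 position(s).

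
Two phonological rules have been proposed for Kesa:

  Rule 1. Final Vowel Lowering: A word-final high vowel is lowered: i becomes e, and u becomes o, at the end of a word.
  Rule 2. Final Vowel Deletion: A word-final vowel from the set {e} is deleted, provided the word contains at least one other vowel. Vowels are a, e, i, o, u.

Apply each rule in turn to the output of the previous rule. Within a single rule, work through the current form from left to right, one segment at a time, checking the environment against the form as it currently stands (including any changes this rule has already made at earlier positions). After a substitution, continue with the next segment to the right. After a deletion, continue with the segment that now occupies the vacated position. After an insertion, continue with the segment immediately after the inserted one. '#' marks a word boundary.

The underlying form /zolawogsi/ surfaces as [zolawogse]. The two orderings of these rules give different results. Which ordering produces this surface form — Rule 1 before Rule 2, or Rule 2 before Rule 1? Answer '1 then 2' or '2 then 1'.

Order 1 then 2:
  1 Final Vowel Lowering: [zolawogsi] → [zolawogse]
  2 Final Vowel Deletion: [zolawogse] → [zolawogs]
  result: [zolawogs]
Order 2 then 1:
  2 Final Vowel Deletion: no change — [zolawogsi]
  1 Final Vowel Lowering: [zolawogsi] → [zolawogse]
  result: [zolawogse]

2 then 1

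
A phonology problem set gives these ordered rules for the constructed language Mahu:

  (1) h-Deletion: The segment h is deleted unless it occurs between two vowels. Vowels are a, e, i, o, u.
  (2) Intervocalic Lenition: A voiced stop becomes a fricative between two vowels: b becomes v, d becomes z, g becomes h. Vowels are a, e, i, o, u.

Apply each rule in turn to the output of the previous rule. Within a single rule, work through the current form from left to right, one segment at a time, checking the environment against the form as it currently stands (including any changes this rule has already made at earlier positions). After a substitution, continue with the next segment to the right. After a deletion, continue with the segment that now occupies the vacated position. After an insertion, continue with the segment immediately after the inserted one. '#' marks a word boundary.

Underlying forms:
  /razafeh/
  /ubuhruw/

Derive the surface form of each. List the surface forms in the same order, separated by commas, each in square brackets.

/razafeh/:
  (1) h-Deletion: [razafeh] → [razafe]
  (2) Intervocalic Lenition: no change — [razafe]
/ubuhruw/:
  (1) h-Deletion: [ubuhruw] → [uburuw]
  (2) Intervocalic Lenition: [uburuw] → [uvuruw]

[razafe], [uvuruw]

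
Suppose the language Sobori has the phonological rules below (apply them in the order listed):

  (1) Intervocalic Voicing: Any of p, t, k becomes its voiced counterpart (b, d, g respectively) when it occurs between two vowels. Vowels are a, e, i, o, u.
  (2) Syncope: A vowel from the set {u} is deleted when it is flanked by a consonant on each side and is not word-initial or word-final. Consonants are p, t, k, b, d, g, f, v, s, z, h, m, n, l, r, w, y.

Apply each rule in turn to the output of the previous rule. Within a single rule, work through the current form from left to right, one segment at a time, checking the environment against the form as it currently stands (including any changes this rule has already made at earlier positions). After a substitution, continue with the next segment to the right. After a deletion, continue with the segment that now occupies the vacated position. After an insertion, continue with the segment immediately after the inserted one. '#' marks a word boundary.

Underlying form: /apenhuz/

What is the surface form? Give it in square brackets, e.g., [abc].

(1) Intervocalic Voicing: [apenhuz] → [abenhuz]
(2) Syncope: [abenhuz] → [abenhz]

[abenhz]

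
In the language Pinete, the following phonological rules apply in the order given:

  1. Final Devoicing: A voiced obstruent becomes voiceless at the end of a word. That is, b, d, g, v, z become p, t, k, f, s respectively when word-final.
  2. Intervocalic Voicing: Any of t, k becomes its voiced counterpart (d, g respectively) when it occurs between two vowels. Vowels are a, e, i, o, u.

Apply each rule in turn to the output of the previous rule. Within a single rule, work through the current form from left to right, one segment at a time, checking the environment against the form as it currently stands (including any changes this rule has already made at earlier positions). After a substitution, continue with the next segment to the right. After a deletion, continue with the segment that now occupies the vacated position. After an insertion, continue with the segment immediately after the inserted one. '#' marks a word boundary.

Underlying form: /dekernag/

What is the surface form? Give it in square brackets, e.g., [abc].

1 Final Devoicing: [dekernag] → [dekernak]
2 Intervocalic Voicing: [dekernak] → [degernak]

[degernak]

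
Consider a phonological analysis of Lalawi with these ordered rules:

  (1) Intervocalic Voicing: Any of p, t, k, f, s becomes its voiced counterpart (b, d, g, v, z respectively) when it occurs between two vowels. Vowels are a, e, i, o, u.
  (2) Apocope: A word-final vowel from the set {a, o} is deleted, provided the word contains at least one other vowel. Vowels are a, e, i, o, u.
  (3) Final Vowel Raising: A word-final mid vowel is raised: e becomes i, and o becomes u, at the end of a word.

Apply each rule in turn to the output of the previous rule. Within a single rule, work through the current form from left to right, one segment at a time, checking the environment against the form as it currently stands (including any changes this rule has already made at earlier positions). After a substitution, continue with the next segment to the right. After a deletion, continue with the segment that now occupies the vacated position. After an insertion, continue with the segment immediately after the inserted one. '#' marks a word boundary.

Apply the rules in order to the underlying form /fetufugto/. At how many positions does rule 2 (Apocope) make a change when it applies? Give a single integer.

(1) Intervocalic Voicing: [fetufugto] → [feduvugto]
(2) Apocope: [feduvugto] → [feduvugt]
(3) Final Vowel Raising: no change — [feduvugt]
Rule 2 changed 1 position(s).

1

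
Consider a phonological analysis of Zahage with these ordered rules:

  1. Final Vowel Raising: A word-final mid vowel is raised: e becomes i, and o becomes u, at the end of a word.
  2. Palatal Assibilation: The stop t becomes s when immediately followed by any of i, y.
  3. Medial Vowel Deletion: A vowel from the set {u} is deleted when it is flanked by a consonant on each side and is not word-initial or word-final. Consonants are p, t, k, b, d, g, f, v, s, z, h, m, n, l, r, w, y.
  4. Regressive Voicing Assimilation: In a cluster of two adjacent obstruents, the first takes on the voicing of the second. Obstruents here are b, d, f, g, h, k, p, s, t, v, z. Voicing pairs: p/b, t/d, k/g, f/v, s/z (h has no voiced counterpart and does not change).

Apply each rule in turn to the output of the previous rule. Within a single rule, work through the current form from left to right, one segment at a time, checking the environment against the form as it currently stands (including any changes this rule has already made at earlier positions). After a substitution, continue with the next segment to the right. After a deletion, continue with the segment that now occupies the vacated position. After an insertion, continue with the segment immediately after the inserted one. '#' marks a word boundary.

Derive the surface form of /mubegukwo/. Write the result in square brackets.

[mbekkwu]

1 Final Vowel Raising: [mubegukwo] → [mubegukwu]
2 Palatal Assibilation: no change — [mubegukwu]
3 Medial Vowel Deletion: [mubegukwu] → [mbegkwu]
4 Regressive Voicing Assimilation: [mbegkwu] → [mbekkwu]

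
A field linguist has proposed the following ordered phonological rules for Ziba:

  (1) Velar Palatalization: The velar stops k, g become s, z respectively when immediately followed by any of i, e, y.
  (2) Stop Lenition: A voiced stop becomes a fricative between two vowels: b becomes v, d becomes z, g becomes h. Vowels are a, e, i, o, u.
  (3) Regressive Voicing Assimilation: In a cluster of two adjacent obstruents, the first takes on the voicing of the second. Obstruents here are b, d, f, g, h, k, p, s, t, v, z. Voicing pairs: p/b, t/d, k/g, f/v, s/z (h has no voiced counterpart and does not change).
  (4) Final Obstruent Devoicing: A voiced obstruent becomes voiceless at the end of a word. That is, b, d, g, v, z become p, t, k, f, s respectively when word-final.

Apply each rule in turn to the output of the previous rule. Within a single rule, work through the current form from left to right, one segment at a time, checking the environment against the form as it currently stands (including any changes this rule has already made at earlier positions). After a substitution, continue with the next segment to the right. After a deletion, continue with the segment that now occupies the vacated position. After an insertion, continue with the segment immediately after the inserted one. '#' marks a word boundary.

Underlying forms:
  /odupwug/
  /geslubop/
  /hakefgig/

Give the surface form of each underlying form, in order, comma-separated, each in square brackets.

/odupwug/:
  (1) Velar Palatalization: no change — [odupwug]
  (2) Stop Lenition: [odupwug] → [ozupwug]
  (3) Regressive Voicing Assimilation: no change — [ozupwug]
  (4) Final Obstruent Devoicing: [ozupwug] → [ozupwuk]
/geslubop/:
  (1) Velar Palatalization: [geslubop] → [zeslubop]
  (2) Stop Lenition: [zeslubop] → [zesluvop]
  (3) Regressive Voicing Assimilation: no change — [zesluvop]
  (4) Final Obstruent Devoicing: no change — [zesluvop]
/hakefgig/:
  (1) Velar Palatalization: [hakefgig] → [hasefzig]
  (2) Stop Lenition: no change — [hasefzig]
  (3) Regressive Voicing Assimilation: [hasefzig] → [hasevzig]
  (4) Final Obstruent Devoicing: [hasevzig] → [hasevzik]

[ozupwuk], [zesluvop], [hasevzik]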